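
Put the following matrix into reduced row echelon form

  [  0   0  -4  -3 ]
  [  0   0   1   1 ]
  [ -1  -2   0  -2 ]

ρ1 <=> ρ3
  [ -1  -2   0  -2 ]
  [  0   0   1   1 ]
  [  0   0  -4  -3 ]
ρ1 := -1·ρ1
  [ 1  2   0   2 ]
  [ 0  0   1   1 ]
  [ 0  0  -4  -3 ]
ρ3 := ρ3 + 4·ρ2
  [ 1  2  0  2 ]
  [ 0  0  1  1 ]
  [ 0  0  0  1 ]
ρ2 := ρ2 − ρ3
  [ 1  2  0  2 ]
  [ 0  0  1  0 ]
  [ 0  0  0  1 ]
ρ1 := ρ1 − 2·ρ3
  [ 1  2  0  0 ]
  [ 0  0  1  0 ]
  [ 0  0  0  1 ]

[[1, 2, 0, 0], [0, 0, 1, 0], [0, 0, 0, 1]]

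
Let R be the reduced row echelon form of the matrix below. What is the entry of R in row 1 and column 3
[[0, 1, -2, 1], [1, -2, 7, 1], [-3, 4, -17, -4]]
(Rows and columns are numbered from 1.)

R1 <=> R2
  [  1  -2    7   1 ]
  [  0   1   -2   1 ]
  [ -3   4  -17  -4 ]
R3 ← R3 + 3·R1
  [ 1  -2   7   1 ]
  [ 0   1  -2   1 ]
  [ 0  -2   4  -1 ]
R3 ← R3 + 2·R2
  [ 1  -2   7  1 ]
  [ 0   1  -2  1 ]
  [ 0   0   0  1 ]
R2 ← R2 − R3
  [ 1  -2   7  1 ]
  [ 0   1  -2  0 ]
  [ 0   0   0  1 ]
R1 ← R1 − R3
  [ 1  -2   7  0 ]
  [ 0   1  -2  0 ]
  [ 0   0   0  1 ]
R1 ← R1 + 2·R2
  [ 1  0   3  0 ]
  [ 0  1  -2  0 ]
  [ 0  0   0  1 ]

3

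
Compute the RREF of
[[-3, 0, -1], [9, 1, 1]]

[[1, 0, 1/3], [0, 1, -2]]

Multiply R1 by -1/3.
Subtract 9 times R1 from R2.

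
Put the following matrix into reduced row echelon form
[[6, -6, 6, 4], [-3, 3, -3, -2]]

r1 := 1/6·r1
  [  1  -1   1  2/3 ]
  [ -3   3  -3   -2 ]
r2 := r2 + 3·r1
  [ 1  -1  1  2/3 ]
  [ 0   0  0    0 ]

[[1, -1, 1, 2/3], [0, 0, 0, 0]]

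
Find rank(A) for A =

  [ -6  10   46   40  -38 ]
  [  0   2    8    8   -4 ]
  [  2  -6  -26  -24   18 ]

r1 → -1/6·r1
r3 → r3 − 2·r1
r2 → 1/2·r2
r3 → r3 + 8/3·r2
r1 → r1 + 5/3·r2
The reduced form has 2 nonzero rows.

rank = 2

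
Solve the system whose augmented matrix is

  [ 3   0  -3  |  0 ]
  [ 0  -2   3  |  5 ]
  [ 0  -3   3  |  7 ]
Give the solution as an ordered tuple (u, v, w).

(1/3, -2, 1/3)

R1 -> 1/3·R1
  [ 1   0  -1  |  0 ]
  [ 0  -2   3  |  5 ]
  [ 0  -3   3  |  7 ]
R2 -> -1/2·R2
  [ 1   0    -1  |     0 ]
  [ 0   1  -3/2  |  -5/2 ]
  [ 0  -3     3  |     7 ]
R3 -> R3 + 3·R2
  [ 1  0    -1  |     0 ]
  [ 0  1  -3/2  |  -5/2 ]
  [ 0  0  -3/2  |  -1/2 ]
R3 -> -2/3·R3
  [ 1  0    -1  |     0 ]
  [ 0  1  -3/2  |  -5/2 ]
  [ 0  0     1  |   1/3 ]
R2 -> R2 + 3/2·R3
  [ 1  0  -1  |    0 ]
  [ 0  1   0  |   -2 ]
  [ 0  0   1  |  1/3 ]
R1 -> R1 + R3
  [ 1  0  0  |  1/3 ]
  [ 0  1  0  |   -2 ]
  [ 0  0  1  |  1/3 ]
Reading off the last column: u = 1/3, v = -2, w = 1/3.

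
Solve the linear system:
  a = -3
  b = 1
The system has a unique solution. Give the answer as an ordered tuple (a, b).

(-3, 1)

Form the augmented matrix and row-reduce:
  [ 1  0  |  -3 ]
  [ 0  1  |   1 ]
Reading off the last column: a = -3, b = 1.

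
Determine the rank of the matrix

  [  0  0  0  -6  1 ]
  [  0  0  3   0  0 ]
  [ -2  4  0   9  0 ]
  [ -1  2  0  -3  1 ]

Swap ρ1 and ρ3.
  [ -2  4  0   9  0 ]
  [  0  0  3   0  0 ]
  [  0  0  0  -6  1 ]
  [ -1  2  0  -3  1 ]
Multiply ρ1 by -1/2.
  [  1  -2  0  -9/2  0 ]
  [  0   0  3     0  0 ]
  [  0   0  0    -6  1 ]
  [ -1   2  0    -3  1 ]
Add ρ1 to ρ4.
  [ 1  -2  0   -9/2  0 ]
  [ 0   0  3      0  0 ]
  [ 0   0  0     -6  1 ]
  [ 0   0  0  -15/2  1 ]
Multiply ρ2 by 1/3.
  [ 1  -2  0   -9/2  0 ]
  [ 0   0  1      0  0 ]
  [ 0   0  0     -6  1 ]
  [ 0   0  0  -15/2  1 ]
Multiply ρ3 by -1/6.
  [ 1  -2  0   -9/2     0 ]
  [ 0   0  1      0     0 ]
  [ 0   0  0      1  -1/6 ]
  [ 0   0  0  -15/2     1 ]
Add 15/2 times ρ3 to ρ4.
  [ 1  -2  0  -9/2     0 ]
  [ 0   0  1     0     0 ]
  [ 0   0  0     1  -1/6 ]
  [ 0   0  0     0  -1/4 ]
Multiply ρ4 by -4.
  [ 1  -2  0  -9/2     0 ]
  [ 0   0  1     0     0 ]
  [ 0   0  0     1  -1/6 ]
  [ 0   0  0     0     1 ]
Add 1/6 times ρ4 to ρ3.
  [ 1  -2  0  -9/2  0 ]
  [ 0   0  1     0  0 ]
  [ 0   0  0     1  0 ]
  [ 0   0  0     0  1 ]
Add 9/2 times ρ3 to ρ1.
  [ 1  -2  0  0  0 ]
  [ 0   0  1  0  0 ]
  [ 0   0  0  1  0 ]
  [ 0   0  0  0  1 ]
The reduced form has 4 nonzero rows.

rank = 4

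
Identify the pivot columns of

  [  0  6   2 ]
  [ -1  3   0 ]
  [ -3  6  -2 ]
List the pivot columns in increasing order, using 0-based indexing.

r1 <-> r2
  [ -1  3   0 ]
  [  0  6   2 ]
  [ -3  6  -2 ]
r1 := -1·r1
  [  1  -3   0 ]
  [  0   6   2 ]
  [ -3   6  -2 ]
r3 := r3 + 3·r1
  [ 1  -3   0 ]
  [ 0   6   2 ]
  [ 0  -3  -2 ]
r2 := 1/6·r2
  [ 1  -3    0 ]
  [ 0   1  1/3 ]
  [ 0  -3   -2 ]
r3 := r3 + 3·r2
  [ 1  -3    0 ]
  [ 0   1  1/3 ]
  [ 0   0   -1 ]
r3 := -1·r3
  [ 1  -3    0 ]
  [ 0   1  1/3 ]
  [ 0   0    1 ]
r2 := r2 − 1/3·r3
  [ 1  -3  0 ]
  [ 0   1  0 ]
  [ 0   0  1 ]
r1 := r1 + 3·r2
  [ 1  0  0 ]
  [ 0  1  0 ]
  [ 0  0  1 ]
Pivot columns are the columns containing a leading 1.

0, 1, 2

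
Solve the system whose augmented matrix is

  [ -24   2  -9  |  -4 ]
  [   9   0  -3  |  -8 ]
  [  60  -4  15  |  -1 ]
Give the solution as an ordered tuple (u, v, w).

(-1/3, 3/2, 5/3)

R1 := -1/24·R1
  [  1  -1/12  3/8  |  1/6 ]
  [  9      0   -3  |   -8 ]
  [ 60     -4   15  |   -1 ]
R2 := R2 − 9·R1
  [  1  -1/12    3/8  |    1/6 ]
  [  0    3/4  -51/8  |  -19/2 ]
  [ 60     -4     15  |     -1 ]
R3 := R3 − 60·R1
  [ 1  -1/12    3/8  |    1/6 ]
  [ 0    3/4  -51/8  |  -19/2 ]
  [ 0      1  -15/2  |    -11 ]
R2 := 4/3·R2
  [ 1  -1/12    3/8  |    1/6 ]
  [ 0      1  -17/2  |  -38/3 ]
  [ 0      1  -15/2  |    -11 ]
R3 := R3 − R2
  [ 1  -1/12    3/8  |    1/6 ]
  [ 0      1  -17/2  |  -38/3 ]
  [ 0      0      1  |    5/3 ]
R2 := R2 + 17/2·R3
  [ 1  -1/12  3/8  |  1/6 ]
  [ 0      1    0  |  3/2 ]
  [ 0      0    1  |  5/3 ]
R1 := R1 − 3/8·R3
  [ 1  -1/12  0  |  -11/24 ]
  [ 0      1  0  |     3/2 ]
  [ 0      0  1  |     5/3 ]
R1 := R1 + 1/12·R2
  [ 1  0  0  |  -1/3 ]
  [ 0  1  0  |   3/2 ]
  [ 0  0  1  |   5/3 ]
Reading off the last column: u = -1/3, v = 3/2, w = 5/3.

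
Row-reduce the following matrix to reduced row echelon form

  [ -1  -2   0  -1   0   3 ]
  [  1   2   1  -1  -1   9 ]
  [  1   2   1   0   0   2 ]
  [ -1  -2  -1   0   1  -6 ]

Multiply R1 by -1.
  [  1   2   0   1   0  -3 ]
  [  1   2   1  -1  -1   9 ]
  [  1   2   1   0   0   2 ]
  [ -1  -2  -1   0   1  -6 ]
Subtract R1 from R2.
  [  1   2   0   1   0  -3 ]
  [  0   0   1  -2  -1  12 ]
  [  1   2   1   0   0   2 ]
  [ -1  -2  -1   0   1  -6 ]
Subtract R1 from R3.
  [  1   2   0   1   0  -3 ]
  [  0   0   1  -2  -1  12 ]
  [  0   0   1  -1   0   5 ]
  [ -1  -2  -1   0   1  -6 ]
Add R1 to R4.
  [ 1  2   0   1   0  -3 ]
  [ 0  0   1  -2  -1  12 ]
  [ 0  0   1  -1   0   5 ]
  [ 0  0  -1   1   1  -9 ]
Subtract R2 from R3.
  [ 1  2   0   1   0  -3 ]
  [ 0  0   1  -2  -1  12 ]
  [ 0  0   0   1   1  -7 ]
  [ 0  0  -1   1   1  -9 ]
Add R2 to R4.
  [ 1  2  0   1   0  -3 ]
  [ 0  0  1  -2  -1  12 ]
  [ 0  0  0   1   1  -7 ]
  [ 0  0  0  -1   0   3 ]
Add R3 to R4.
  [ 1  2  0   1   0  -3 ]
  [ 0  0  1  -2  -1  12 ]
  [ 0  0  0   1   1  -7 ]
  [ 0  0  0   0   1  -4 ]
Subtract R4 from R3.
  [ 1  2  0   1   0  -3 ]
  [ 0  0  1  -2  -1  12 ]
  [ 0  0  0   1   0  -3 ]
  [ 0  0  0   0   1  -4 ]
Add R4 to R2.
  [ 1  2  0   1  0  -3 ]
  [ 0  0  1  -2  0   8 ]
  [ 0  0  0   1  0  -3 ]
  [ 0  0  0   0  1  -4 ]
Add 2 times R3 to R2.
  [ 1  2  0  1  0  -3 ]
  [ 0  0  1  0  0   2 ]
  [ 0  0  0  1  0  -3 ]
  [ 0  0  0  0  1  -4 ]
Subtract R3 from R1.
  [ 1  2  0  0  0   0 ]
  [ 0  0  1  0  0   2 ]
  [ 0  0  0  1  0  -3 ]
  [ 0  0  0  0  1  -4 ]

[[1, 2, 0, 0, 0, 0], [0, 0, 1, 0, 0, 2], [0, 0, 0, 1, 0, -3], [0, 0, 0, 0, 1, -4]]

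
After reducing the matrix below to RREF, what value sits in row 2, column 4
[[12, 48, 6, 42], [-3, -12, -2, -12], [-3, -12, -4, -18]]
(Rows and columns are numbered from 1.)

3

R1 ← 1/12·R1
R2 ← R2 + 3·R1
R3 ← R3 + 3·R1
R2 ← -2·R2
R3 ← R3 + 5/2·R2
R1 ← R1 − 1/2·R2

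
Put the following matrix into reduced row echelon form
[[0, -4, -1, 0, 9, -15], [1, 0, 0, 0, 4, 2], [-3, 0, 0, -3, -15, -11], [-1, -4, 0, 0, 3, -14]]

[[1, 0, 0, 0, 4, 2], [0, 1, 0, 0, -7/4, 3], [0, 0, 1, 0, -2, 3], [0, 0, 0, 1, 1, 5/3]]

Swap R1 and R2.
Add 3 times R1 to R3.
Add R1 to R4.
Multiply R2 by -1/4.
Add 4 times R2 to R4.
Swap R3 and R4.
Multiply R4 by -1/3.
Subtract 1/4 times R3 from R2.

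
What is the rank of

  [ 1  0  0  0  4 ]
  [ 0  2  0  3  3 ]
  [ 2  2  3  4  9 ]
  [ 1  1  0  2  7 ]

rank = 4

ρ3 → ρ3 − 2·ρ1
  [ 1  0  0  0  4 ]
  [ 0  2  0  3  3 ]
  [ 0  2  3  4  1 ]
  [ 1  1  0  2  7 ]
ρ4 → ρ4 − ρ1
  [ 1  0  0  0  4 ]
  [ 0  2  0  3  3 ]
  [ 0  2  3  4  1 ]
  [ 0  1  0  2  3 ]
ρ2 → 1/2·ρ2
  [ 1  0  0    0    4 ]
  [ 0  1  0  3/2  3/2 ]
  [ 0  2  3    4    1 ]
  [ 0  1  0    2    3 ]
ρ3 → ρ3 − 2·ρ2
  [ 1  0  0    0    4 ]
  [ 0  1  0  3/2  3/2 ]
  [ 0  0  3    1   -2 ]
  [ 0  1  0    2    3 ]
ρ4 → ρ4 − ρ2
  [ 1  0  0    0    4 ]
  [ 0  1  0  3/2  3/2 ]
  [ 0  0  3    1   -2 ]
  [ 0  0  0  1/2  3/2 ]
ρ3 → 1/3·ρ3
  [ 1  0  0    0     4 ]
  [ 0  1  0  3/2   3/2 ]
  [ 0  0  1  1/3  -2/3 ]
  [ 0  0  0  1/2   3/2 ]
ρ4 → 2·ρ4
  [ 1  0  0    0     4 ]
  [ 0  1  0  3/2   3/2 ]
  [ 0  0  1  1/3  -2/3 ]
  [ 0  0  0    1     3 ]
ρ3 → ρ3 − 1/3·ρ4
  [ 1  0  0    0     4 ]
  [ 0  1  0  3/2   3/2 ]
  [ 0  0  1    0  -5/3 ]
  [ 0  0  0    1     3 ]
ρ2 → ρ2 − 3/2·ρ4
  [ 1  0  0  0     4 ]
  [ 0  1  0  0    -3 ]
  [ 0  0  1  0  -5/3 ]
  [ 0  0  0  1     3 ]
The reduced form has 4 nonzero rows.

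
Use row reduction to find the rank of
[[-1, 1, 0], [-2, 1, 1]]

rank = 2

R1 := -1·R1
R2 := R2 + 2·R1
R2 := -1·R2
R1 := R1 + R2
The reduced form has 2 nonzero rows.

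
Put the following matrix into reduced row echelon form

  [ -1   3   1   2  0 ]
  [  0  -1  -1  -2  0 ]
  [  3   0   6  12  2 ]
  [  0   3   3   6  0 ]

[[1, 0, 2, 4, 0], [0, 1, 1, 2, 0], [0, 0, 0, 0, 1], [0, 0, 0, 0, 0]]

R1 ← -1·R1
  [ 1  -3  -1  -2  0 ]
  [ 0  -1  -1  -2  0 ]
  [ 3   0   6  12  2 ]
  [ 0   3   3   6  0 ]
R3 ← R3 − 3·R1
  [ 1  -3  -1  -2  0 ]
  [ 0  -1  -1  -2  0 ]
  [ 0   9   9  18  2 ]
  [ 0   3   3   6  0 ]
R2 ← -1·R2
  [ 1  -3  -1  -2  0 ]
  [ 0   1   1   2  0 ]
  [ 0   9   9  18  2 ]
  [ 0   3   3   6  0 ]
R3 ← R3 − 9·R2
  [ 1  -3  -1  -2  0 ]
  [ 0   1   1   2  0 ]
  [ 0   0   0   0  2 ]
  [ 0   3   3   6  0 ]
R4 ← R4 − 3·R2
  [ 1  -3  -1  -2  0 ]
  [ 0   1   1   2  0 ]
  [ 0   0   0   0  2 ]
  [ 0   0   0   0  0 ]
R3 ← 1/2·R3
  [ 1  -3  -1  -2  0 ]
  [ 0   1   1   2  0 ]
  [ 0   0   0   0  1 ]
  [ 0   0   0   0  0 ]
R1 ← R1 + 3·R2
  [ 1  0  2  4  0 ]
  [ 0  1  1  2  0 ]
  [ 0  0  0  0  1 ]
  [ 0  0  0  0  0 ]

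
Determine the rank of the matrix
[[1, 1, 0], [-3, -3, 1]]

rank = 2

R2 := R2 + 3·R1
  [ 1  1  0 ]
  [ 0  0  1 ]
The reduced form has 2 nonzero rows.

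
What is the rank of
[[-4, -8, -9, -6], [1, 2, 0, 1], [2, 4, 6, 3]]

ρ1 ← -1/4·ρ1
  [ 1  2  9/4  3/2 ]
  [ 1  2    0    1 ]
  [ 2  4    6    3 ]
ρ2 ← ρ2 − ρ1
  [ 1  2   9/4   3/2 ]
  [ 0  0  -9/4  -1/2 ]
  [ 2  4     6     3 ]
ρ3 ← ρ3 − 2·ρ1
  [ 1  2   9/4   3/2 ]
  [ 0  0  -9/4  -1/2 ]
  [ 0  0   3/2     0 ]
ρ2 ← -4/9·ρ2
  [ 1  2  9/4  3/2 ]
  [ 0  0    1  2/9 ]
  [ 0  0  3/2    0 ]
ρ3 ← ρ3 − 3/2·ρ2
  [ 1  2  9/4   3/2 ]
  [ 0  0    1   2/9 ]
  [ 0  0    0  -1/3 ]
ρ3 ← -3·ρ3
  [ 1  2  9/4  3/2 ]
  [ 0  0    1  2/9 ]
  [ 0  0    0    1 ]
ρ2 ← ρ2 − 2/9·ρ3
  [ 1  2  9/4  3/2 ]
  [ 0  0    1    0 ]
  [ 0  0    0    1 ]
ρ1 ← ρ1 − 3/2·ρ3
  [ 1  2  9/4  0 ]
  [ 0  0    1  0 ]
  [ 0  0    0  1 ]
ρ1 ← ρ1 − 9/4·ρ2
  [ 1  2  0  0 ]
  [ 0  0  1  0 ]
  [ 0  0  0  1 ]
The reduced form has 3 nonzero rows.

rank = 3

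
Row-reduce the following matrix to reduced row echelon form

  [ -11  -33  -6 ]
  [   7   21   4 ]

[[1, 3, 0], [0, 0, 1]]

R1 -> -1/11·R1
  [ 1   3  6/11 ]
  [ 7  21     4 ]
R2 -> R2 − 7·R1
  [ 1  3  6/11 ]
  [ 0  0  2/11 ]
R2 -> 11/2·R2
  [ 1  3  6/11 ]
  [ 0  0     1 ]
R1 -> R1 − 6/11·R2
  [ 1  3  0 ]
  [ 0  0  1 ]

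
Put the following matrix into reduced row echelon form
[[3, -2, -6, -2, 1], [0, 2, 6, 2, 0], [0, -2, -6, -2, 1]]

[[1, 0, 0, 0, 0], [0, 1, 3, 1, 0], [0, 0, 0, 0, 1]]

Multiply R1 by 1/3.
  [ 1  -2/3  -2  -2/3  1/3 ]
  [ 0     2   6     2    0 ]
  [ 0    -2  -6    -2    1 ]
Multiply R2 by 1/2.
  [ 1  -2/3  -2  -2/3  1/3 ]
  [ 0     1   3     1    0 ]
  [ 0    -2  -6    -2    1 ]
Add 2 times R2 to R3.
  [ 1  -2/3  -2  -2/3  1/3 ]
  [ 0     1   3     1    0 ]
  [ 0     0   0     0    1 ]
Subtract 1/3 times R3 from R1.
  [ 1  -2/3  -2  -2/3  0 ]
  [ 0     1   3     1  0 ]
  [ 0     0   0     0  1 ]
Add 2/3 times R2 to R1.
  [ 1  0  0  0  0 ]
  [ 0  1  3  1  0 ]
  [ 0  0  0  0  1 ]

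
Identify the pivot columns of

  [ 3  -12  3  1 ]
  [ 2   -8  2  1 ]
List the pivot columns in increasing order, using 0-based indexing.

ρ1 := 1/3·ρ1
  [ 1  -4  1  1/3 ]
  [ 2  -8  2    1 ]
ρ2 := ρ2 − 2·ρ1
  [ 1  -4  1  1/3 ]
  [ 0   0  0  1/3 ]
ρ2 := 3·ρ2
  [ 1  -4  1  1/3 ]
  [ 0   0  0    1 ]
ρ1 := ρ1 − 1/3·ρ2
  [ 1  -4  1  0 ]
  [ 0   0  0  1 ]
Pivot columns are the columns containing a leading 1.

0, 3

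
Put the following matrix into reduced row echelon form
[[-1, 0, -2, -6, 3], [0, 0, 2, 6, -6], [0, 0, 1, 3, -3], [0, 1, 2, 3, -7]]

R1 → -1·R1
  [ 1  0  2  6  -3 ]
  [ 0  0  2  6  -6 ]
  [ 0  0  1  3  -3 ]
  [ 0  1  2  3  -7 ]
R2 <=> R4
  [ 1  0  2  6  -3 ]
  [ 0  1  2  3  -7 ]
  [ 0  0  1  3  -3 ]
  [ 0  0  2  6  -6 ]
R4 → R4 − 2·R3
  [ 1  0  2  6  -3 ]
  [ 0  1  2  3  -7 ]
  [ 0  0  1  3  -3 ]
  [ 0  0  0  0   0 ]
R2 → R2 − 2·R3
  [ 1  0  2   6  -3 ]
  [ 0  1  0  -3  -1 ]
  [ 0  0  1   3  -3 ]
  [ 0  0  0   0   0 ]
R1 → R1 − 2·R3
  [ 1  0  0   0   3 ]
  [ 0  1  0  -3  -1 ]
  [ 0  0  1   3  -3 ]
  [ 0  0  0   0   0 ]

[[1, 0, 0, 0, 3], [0, 1, 0, -3, -1], [0, 0, 1, 3, -3], [0, 0, 0, 0, 0]]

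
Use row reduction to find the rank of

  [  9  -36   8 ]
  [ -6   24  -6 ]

rank = 2

Multiply ρ1 by 1/9.
  [  1  -4  8/9 ]
  [ -6  24   -6 ]
Add 6 times ρ1 to ρ2.
  [ 1  -4   8/9 ]
  [ 0   0  -2/3 ]
Multiply ρ2 by -3/2.
  [ 1  -4  8/9 ]
  [ 0   0    1 ]
Subtract 8/9 times ρ2 from ρ1.
  [ 1  -4  0 ]
  [ 0   0  1 ]
The reduced form has 2 nonzero rows.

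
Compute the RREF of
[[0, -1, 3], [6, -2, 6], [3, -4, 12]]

[[1, 0, 0], [0, 1, -3], [0, 0, 0]]

Swap r1 and r2.
  [ 6  -2   6 ]
  [ 0  -1   3 ]
  [ 3  -4  12 ]
Multiply r1 by 1/6.
  [ 1  -1/3   1 ]
  [ 0    -1   3 ]
  [ 3    -4  12 ]
Subtract 3 times r1 from r3.
  [ 1  -1/3  1 ]
  [ 0    -1  3 ]
  [ 0    -3  9 ]
Multiply r2 by -1.
  [ 1  -1/3   1 ]
  [ 0     1  -3 ]
  [ 0    -3   9 ]
Add 3 times r2 to r3.
  [ 1  -1/3   1 ]
  [ 0     1  -3 ]
  [ 0     0   0 ]
Add 1/3 times r2 to r1.
  [ 1  0   0 ]
  [ 0  1  -3 ]
  [ 0  0   0 ]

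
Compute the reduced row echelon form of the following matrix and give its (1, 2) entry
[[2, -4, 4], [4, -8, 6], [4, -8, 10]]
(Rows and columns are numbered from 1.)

-2

r1 ← 1/2·r1
  [ 1  -2   2 ]
  [ 4  -8   6 ]
  [ 4  -8  10 ]
r2 ← r2 − 4·r1
  [ 1  -2   2 ]
  [ 0   0  -2 ]
  [ 4  -8  10 ]
r3 ← r3 − 4·r1
  [ 1  -2   2 ]
  [ 0   0  -2 ]
  [ 0   0   2 ]
r2 ← -1/2·r2
  [ 1  -2  2 ]
  [ 0   0  1 ]
  [ 0   0  2 ]
r3 ← r3 − 2·r2
  [ 1  -2  2 ]
  [ 0   0  1 ]
  [ 0   0  0 ]
r1 ← r1 − 2·r2
  [ 1  -2  0 ]
  [ 0   0  1 ]
  [ 0   0  0 ]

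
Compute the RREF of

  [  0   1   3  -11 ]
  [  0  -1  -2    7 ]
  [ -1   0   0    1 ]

[[1, 0, 0, -1], [0, 1, 0, 1], [0, 0, 1, -4]]

r1 ↔ r3
  [ -1   0   0    1 ]
  [  0  -1  -2    7 ]
  [  0   1   3  -11 ]
r1 ← -1·r1
  [ 1   0   0   -1 ]
  [ 0  -1  -2    7 ]
  [ 0   1   3  -11 ]
r2 ← -1·r2
  [ 1  0  0   -1 ]
  [ 0  1  2   -7 ]
  [ 0  1  3  -11 ]
r3 ← r3 − r2
  [ 1  0  0  -1 ]
  [ 0  1  2  -7 ]
  [ 0  0  1  -4 ]
r2 ← r2 − 2·r3
  [ 1  0  0  -1 ]
  [ 0  1  0   1 ]
  [ 0  0  1  -4 ]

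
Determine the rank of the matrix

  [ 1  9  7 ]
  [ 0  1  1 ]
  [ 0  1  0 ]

R3 := R3 − R2
  [ 1  9   7 ]
  [ 0  1   1 ]
  [ 0  0  -1 ]
R3 := -1·R3
  [ 1  9  7 ]
  [ 0  1  1 ]
  [ 0  0  1 ]
R2 := R2 − R3
  [ 1  9  7 ]
  [ 0  1  0 ]
  [ 0  0  1 ]
R1 := R1 − 7·R3
  [ 1  9  0 ]
  [ 0  1  0 ]
  [ 0  0  1 ]
R1 := R1 − 9·R2
  [ 1  0  0 ]
  [ 0  1  0 ]
  [ 0  0  1 ]
The reduced form has 3 nonzero rows.

rank = 3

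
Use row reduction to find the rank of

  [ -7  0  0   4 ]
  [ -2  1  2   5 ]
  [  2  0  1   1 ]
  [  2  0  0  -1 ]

r1 := -1/7·r1
  [  1  0  0  -4/7 ]
  [ -2  1  2     5 ]
  [  2  0  1     1 ]
  [  2  0  0    -1 ]
r2 := r2 + 2·r1
  [ 1  0  0  -4/7 ]
  [ 0  1  2  27/7 ]
  [ 2  0  1     1 ]
  [ 2  0  0    -1 ]
r3 := r3 − 2·r1
  [ 1  0  0  -4/7 ]
  [ 0  1  2  27/7 ]
  [ 0  0  1  15/7 ]
  [ 2  0  0    -1 ]
r4 := r4 − 2·r1
  [ 1  0  0  -4/7 ]
  [ 0  1  2  27/7 ]
  [ 0  0  1  15/7 ]
  [ 0  0  0   1/7 ]
r4 := 7·r4
  [ 1  0  0  -4/7 ]
  [ 0  1  2  27/7 ]
  [ 0  0  1  15/7 ]
  [ 0  0  0     1 ]
r3 := r3 − 15/7·r4
  [ 1  0  0  -4/7 ]
  [ 0  1  2  27/7 ]
  [ 0  0  1     0 ]
  [ 0  0  0     1 ]
r2 := r2 − 27/7·r4
  [ 1  0  0  -4/7 ]
  [ 0  1  2     0 ]
  [ 0  0  1     0 ]
  [ 0  0  0     1 ]
r1 := r1 + 4/7·r4
  [ 1  0  0  0 ]
  [ 0  1  2  0 ]
  [ 0  0  1  0 ]
  [ 0  0  0  1 ]
r2 := r2 − 2·r3
  [ 1  0  0  0 ]
  [ 0  1  0  0 ]
  [ 0  0  1  0 ]
  [ 0  0  0  1 ]
The reduced form has 4 nonzero rows.

rank = 4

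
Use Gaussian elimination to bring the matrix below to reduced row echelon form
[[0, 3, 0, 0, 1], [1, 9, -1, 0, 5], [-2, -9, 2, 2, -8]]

R1 ↔ R2
  [  1   9  -1  0   5 ]
  [  0   3   0  0   1 ]
  [ -2  -9   2  2  -8 ]
R3 -> R3 + 2·R1
  [ 1  9  -1  0  5 ]
  [ 0  3   0  0  1 ]
  [ 0  9   0  2  2 ]
R2 -> 1/3·R2
  [ 1  9  -1  0    5 ]
  [ 0  1   0  0  1/3 ]
  [ 0  9   0  2    2 ]
R3 -> R3 − 9·R2
  [ 1  9  -1  0    5 ]
  [ 0  1   0  0  1/3 ]
  [ 0  0   0  2   -1 ]
R3 -> 1/2·R3
  [ 1  9  -1  0     5 ]
  [ 0  1   0  0   1/3 ]
  [ 0  0   0  1  -1/2 ]
R1 -> R1 − 9·R2
  [ 1  0  -1  0     2 ]
  [ 0  1   0  0   1/3 ]
  [ 0  0   0  1  -1/2 ]

[[1, 0, -1, 0, 2], [0, 1, 0, 0, 1/3], [0, 0, 0, 1, -1/2]]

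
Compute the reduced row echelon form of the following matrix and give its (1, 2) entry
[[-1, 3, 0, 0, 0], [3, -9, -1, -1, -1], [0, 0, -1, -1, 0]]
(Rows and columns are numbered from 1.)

r1 ← -1·r1
  [ 1  -3   0   0   0 ]
  [ 3  -9  -1  -1  -1 ]
  [ 0   0  -1  -1   0 ]
r2 ← r2 − 3·r1
  [ 1  -3   0   0   0 ]
  [ 0   0  -1  -1  -1 ]
  [ 0   0  -1  -1   0 ]
r2 ← -1·r2
  [ 1  -3   0   0  0 ]
  [ 0   0   1   1  1 ]
  [ 0   0  -1  -1  0 ]
r3 ← r3 + r2
  [ 1  -3  0  0  0 ]
  [ 0   0  1  1  1 ]
  [ 0   0  0  0  1 ]
r2 ← r2 − r3
  [ 1  -3  0  0  0 ]
  [ 0   0  1  1  0 ]
  [ 0   0  0  0  1 ]

-3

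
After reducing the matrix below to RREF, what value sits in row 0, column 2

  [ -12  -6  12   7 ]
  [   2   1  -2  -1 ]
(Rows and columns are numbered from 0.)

R1 := -1/12·R1
R2 := R2 − 2·R1
R2 := 6·R2
R1 := R1 + 7/12·R2

-1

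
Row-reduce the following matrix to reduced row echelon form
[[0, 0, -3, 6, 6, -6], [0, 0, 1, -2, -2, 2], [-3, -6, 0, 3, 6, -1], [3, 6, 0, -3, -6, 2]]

Swap R1 and R3.
Multiply R1 by -1/3.
Subtract 3 times R1 from R4.
Add 3 times R2 to R3.
Swap R3 and R4.
Subtract 2 times R3 from R2.
Subtract 1/3 times R3 from R1.

[[1, 2, 0, -1, -2, 0], [0, 0, 1, -2, -2, 0], [0, 0, 0, 0, 0, 1], [0, 0, 0, 0, 0, 0]]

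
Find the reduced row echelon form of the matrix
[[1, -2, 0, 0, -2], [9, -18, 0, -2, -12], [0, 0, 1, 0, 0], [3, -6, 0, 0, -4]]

Subtract 9 times ρ1 from ρ2.
  [ 1  -2  0   0  -2 ]
  [ 0   0  0  -2   6 ]
  [ 0   0  1   0   0 ]
  [ 3  -6  0   0  -4 ]
Subtract 3 times ρ1 from ρ4.
  [ 1  -2  0   0  -2 ]
  [ 0   0  0  -2   6 ]
  [ 0   0  1   0   0 ]
  [ 0   0  0   0   2 ]
Swap ρ2 and ρ3.
  [ 1  -2  0   0  -2 ]
  [ 0   0  1   0   0 ]
  [ 0   0  0  -2   6 ]
  [ 0   0  0   0   2 ]
Multiply ρ3 by -1/2.
  [ 1  -2  0  0  -2 ]
  [ 0   0  1  0   0 ]
  [ 0   0  0  1  -3 ]
  [ 0   0  0  0   2 ]
Multiply ρ4 by 1/2.
  [ 1  -2  0  0  -2 ]
  [ 0   0  1  0   0 ]
  [ 0   0  0  1  -3 ]
  [ 0   0  0  0   1 ]
Add 3 times ρ4 to ρ3.
  [ 1  -2  0  0  -2 ]
  [ 0   0  1  0   0 ]
  [ 0   0  0  1   0 ]
  [ 0   0  0  0   1 ]
Add 2 times ρ4 to ρ1.
  [ 1  -2  0  0  0 ]
  [ 0   0  1  0  0 ]
  [ 0   0  0  1  0 ]
  [ 0   0  0  0  1 ]

[[1, -2, 0, 0, 0], [0, 0, 1, 0, 0], [0, 0, 0, 1, 0], [0, 0, 0, 0, 1]]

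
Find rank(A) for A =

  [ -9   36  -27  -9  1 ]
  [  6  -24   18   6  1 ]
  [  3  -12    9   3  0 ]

rank = 2

R1 ← -1/9·R1
  [ 1   -4   3  1  -1/9 ]
  [ 6  -24  18  6     1 ]
  [ 3  -12   9  3     0 ]
R2 ← R2 − 6·R1
  [ 1   -4  3  1  -1/9 ]
  [ 0    0  0  0   5/3 ]
  [ 3  -12  9  3     0 ]
R3 ← R3 − 3·R1
  [ 1  -4  3  1  -1/9 ]
  [ 0   0  0  0   5/3 ]
  [ 0   0  0  0   1/3 ]
R2 ← 3/5·R2
  [ 1  -4  3  1  -1/9 ]
  [ 0   0  0  0     1 ]
  [ 0   0  0  0   1/3 ]
R3 ← R3 − 1/3·R2
  [ 1  -4  3  1  -1/9 ]
  [ 0   0  0  0     1 ]
  [ 0   0  0  0     0 ]
R1 ← R1 + 1/9·R2
  [ 1  -4  3  1  0 ]
  [ 0   0  0  0  1 ]
  [ 0   0  0  0  0 ]
The reduced form has 2 nonzero rows.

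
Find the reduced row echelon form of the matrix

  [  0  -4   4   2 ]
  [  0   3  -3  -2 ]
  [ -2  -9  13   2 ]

R1 <-> R3
  [ -2  -9  13   2 ]
  [  0   3  -3  -2 ]
  [  0  -4   4   2 ]
R1 -> -1/2·R1
  [ 1  9/2  -13/2  -1 ]
  [ 0    3     -3  -2 ]
  [ 0   -4      4   2 ]
R2 -> 1/3·R2
  [ 1  9/2  -13/2    -1 ]
  [ 0    1     -1  -2/3 ]
  [ 0   -4      4     2 ]
R3 -> R3 + 4·R2
  [ 1  9/2  -13/2    -1 ]
  [ 0    1     -1  -2/3 ]
  [ 0    0      0  -2/3 ]
R3 -> -3/2·R3
  [ 1  9/2  -13/2    -1 ]
  [ 0    1     -1  -2/3 ]
  [ 0    0      0     1 ]
R2 -> R2 + 2/3·R3
  [ 1  9/2  -13/2  -1 ]
  [ 0    1     -1   0 ]
  [ 0    0      0   1 ]
R1 -> R1 + R3
  [ 1  9/2  -13/2  0 ]
  [ 0    1     -1  0 ]
  [ 0    0      0  1 ]
R1 -> R1 − 9/2·R2
  [ 1  0  -2  0 ]
  [ 0  1  -1  0 ]
  [ 0  0   0  1 ]

[[1, 0, -2, 0], [0, 1, -1, 0], [0, 0, 0, 1]]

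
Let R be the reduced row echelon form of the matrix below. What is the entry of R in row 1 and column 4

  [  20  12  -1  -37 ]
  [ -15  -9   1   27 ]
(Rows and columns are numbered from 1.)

r1 := 1/20·r1
  [   1  3/5  -1/20  -37/20 ]
  [ -15   -9      1      27 ]
r2 := r2 + 15·r1
  [ 1  3/5  -1/20  -37/20 ]
  [ 0    0    1/4    -3/4 ]
r2 := 4·r2
  [ 1  3/5  -1/20  -37/20 ]
  [ 0    0      1      -3 ]
r1 := r1 + 1/20·r2
  [ 1  3/5  0  -2 ]
  [ 0    0  1  -3 ]

-2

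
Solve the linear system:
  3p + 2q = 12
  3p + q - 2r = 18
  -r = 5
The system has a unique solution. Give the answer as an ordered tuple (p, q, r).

(4/3, 4, -5)

Form the augmented matrix and row-reduce:
  [ 3  2   0  |  12 ]
  [ 3  1  -2  |  18 ]
  [ 0  0  -1  |   5 ]
R1 -> 1/3·R1
  [ 1  2/3   0  |   4 ]
  [ 3    1  -2  |  18 ]
  [ 0    0  -1  |   5 ]
R2 -> R2 − 3·R1
  [ 1  2/3   0  |  4 ]
  [ 0   -1  -2  |  6 ]
  [ 0    0  -1  |  5 ]
R2 -> -1·R2
  [ 1  2/3   0  |   4 ]
  [ 0    1   2  |  -6 ]
  [ 0    0  -1  |   5 ]
R3 -> -1·R3
  [ 1  2/3  0  |   4 ]
  [ 0    1  2  |  -6 ]
  [ 0    0  1  |  -5 ]
R2 -> R2 − 2·R3
  [ 1  2/3  0  |   4 ]
  [ 0    1  0  |   4 ]
  [ 0    0  1  |  -5 ]
R1 -> R1 − 2/3·R2
  [ 1  0  0  |  4/3 ]
  [ 0  1  0  |    4 ]
  [ 0  0  1  |   -5 ]
Reading off the last column: p = 4/3, q = 4, r = -5.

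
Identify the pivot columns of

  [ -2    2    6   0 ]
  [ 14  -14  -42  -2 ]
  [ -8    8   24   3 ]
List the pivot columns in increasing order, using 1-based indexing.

Multiply ρ1 by -1/2.
  [  1   -1   -3   0 ]
  [ 14  -14  -42  -2 ]
  [ -8    8   24   3 ]
Subtract 14 times ρ1 from ρ2.
  [  1  -1  -3   0 ]
  [  0   0   0  -2 ]
  [ -8   8  24   3 ]
Add 8 times ρ1 to ρ3.
  [ 1  -1  -3   0 ]
  [ 0   0   0  -2 ]
  [ 0   0   0   3 ]
Multiply ρ2 by -1/2.
  [ 1  -1  -3  0 ]
  [ 0   0   0  1 ]
  [ 0   0   0  3 ]
Subtract 3 times ρ2 from ρ3.
  [ 1  -1  -3  0 ]
  [ 0   0   0  1 ]
  [ 0   0   0  0 ]
Pivot columns are the columns containing a leading 1.

1, 4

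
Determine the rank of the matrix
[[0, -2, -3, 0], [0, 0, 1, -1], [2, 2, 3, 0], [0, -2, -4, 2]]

rank = 4

Swap R1 and R3.
  [ 2   2   3   0 ]
  [ 0   0   1  -1 ]
  [ 0  -2  -3   0 ]
  [ 0  -2  -4   2 ]
Multiply R1 by 1/2.
  [ 1   1  3/2   0 ]
  [ 0   0    1  -1 ]
  [ 0  -2   -3   0 ]
  [ 0  -2   -4   2 ]
Swap R2 and R3.
  [ 1   1  3/2   0 ]
  [ 0  -2   -3   0 ]
  [ 0   0    1  -1 ]
  [ 0  -2   -4   2 ]
Multiply R2 by -1/2.
  [ 1   1  3/2   0 ]
  [ 0   1  3/2   0 ]
  [ 0   0    1  -1 ]
  [ 0  -2   -4   2 ]
Add 2 times R2 to R4.
  [ 1  1  3/2   0 ]
  [ 0  1  3/2   0 ]
  [ 0  0    1  -1 ]
  [ 0  0   -1   2 ]
Add R3 to R4.
  [ 1  1  3/2   0 ]
  [ 0  1  3/2   0 ]
  [ 0  0    1  -1 ]
  [ 0  0    0   1 ]
Add R4 to R3.
  [ 1  1  3/2  0 ]
  [ 0  1  3/2  0 ]
  [ 0  0    1  0 ]
  [ 0  0    0  1 ]
Subtract 3/2 times R3 from R2.
  [ 1  1  3/2  0 ]
  [ 0  1    0  0 ]
  [ 0  0    1  0 ]
  [ 0  0    0  1 ]
Subtract 3/2 times R3 from R1.
  [ 1  1  0  0 ]
  [ 0  1  0  0 ]
  [ 0  0  1  0 ]
  [ 0  0  0  1 ]
Subtract R2 from R1.
  [ 1  0  0  0 ]
  [ 0  1  0  0 ]
  [ 0  0  1  0 ]
  [ 0  0  0  1 ]
The reduced form has 4 nonzero rows.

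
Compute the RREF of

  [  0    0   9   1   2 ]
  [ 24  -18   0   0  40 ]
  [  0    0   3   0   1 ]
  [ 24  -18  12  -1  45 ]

[[1, -3/4, 0, 0, 5/3], [0, 0, 1, 0, 1/3], [0, 0, 0, 1, -1], [0, 0, 0, 0, 0]]

Swap R1 and R2.
  [ 24  -18   0   0  40 ]
  [  0    0   9   1   2 ]
  [  0    0   3   0   1 ]
  [ 24  -18  12  -1  45 ]
Multiply R1 by 1/24.
  [  1  -3/4   0   0  5/3 ]
  [  0     0   9   1    2 ]
  [  0     0   3   0    1 ]
  [ 24   -18  12  -1   45 ]
Subtract 24 times R1 from R4.
  [ 1  -3/4   0   0  5/3 ]
  [ 0     0   9   1    2 ]
  [ 0     0   3   0    1 ]
  [ 0     0  12  -1    5 ]
Multiply R2 by 1/9.
  [ 1  -3/4   0    0  5/3 ]
  [ 0     0   1  1/9  2/9 ]
  [ 0     0   3    0    1 ]
  [ 0     0  12   -1    5 ]
Subtract 3 times R2 from R3.
  [ 1  -3/4   0     0  5/3 ]
  [ 0     0   1   1/9  2/9 ]
  [ 0     0   0  -1/3  1/3 ]
  [ 0     0  12    -1    5 ]
Subtract 12 times R2 from R4.
  [ 1  -3/4  0     0  5/3 ]
  [ 0     0  1   1/9  2/9 ]
  [ 0     0  0  -1/3  1/3 ]
  [ 0     0  0  -7/3  7/3 ]
Multiply R3 by -3.
  [ 1  -3/4  0     0  5/3 ]
  [ 0     0  1   1/9  2/9 ]
  [ 0     0  0     1   -1 ]
  [ 0     0  0  -7/3  7/3 ]
Add 7/3 times R3 to R4.
  [ 1  -3/4  0    0  5/3 ]
  [ 0     0  1  1/9  2/9 ]
  [ 0     0  0    1   -1 ]
  [ 0     0  0    0    0 ]
Subtract 1/9 times R3 from R2.
  [ 1  -3/4  0  0  5/3 ]
  [ 0     0  1  0  1/3 ]
  [ 0     0  0  1   -1 ]
  [ 0     0  0  0    0 ]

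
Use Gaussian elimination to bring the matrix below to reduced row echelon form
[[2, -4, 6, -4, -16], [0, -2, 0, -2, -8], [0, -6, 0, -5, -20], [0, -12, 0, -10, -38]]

R1 -> 1/2·R1
R2 -> -1/2·R2
R3 -> R3 + 6·R2
R4 -> R4 + 12·R2
R4 -> R4 − 2·R3
R4 -> 1/2·R4
R3 -> R3 − 4·R4
R2 -> R2 − 4·R4
R1 -> R1 + 8·R4
R2 -> R2 − R3
R1 -> R1 + 2·R3
R1 -> R1 + 2·R2

[[1, 0, 3, 0, 0], [0, 1, 0, 0, 0], [0, 0, 0, 1, 0], [0, 0, 0, 0, 1]]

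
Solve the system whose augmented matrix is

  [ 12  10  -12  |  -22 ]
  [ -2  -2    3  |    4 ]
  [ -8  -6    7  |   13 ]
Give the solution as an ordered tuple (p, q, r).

Multiply r1 by 1/12.
  [  1  5/6  -1  |  -11/6 ]
  [ -2   -2   3  |      4 ]
  [ -8   -6   7  |     13 ]
Add 2 times r1 to r2.
  [  1   5/6  -1  |  -11/6 ]
  [  0  -1/3   1  |    1/3 ]
  [ -8    -6   7  |     13 ]
Add 8 times r1 to r3.
  [ 1   5/6  -1  |  -11/6 ]
  [ 0  -1/3   1  |    1/3 ]
  [ 0   2/3  -1  |   -5/3 ]
Multiply r2 by -3.
  [ 1  5/6  -1  |  -11/6 ]
  [ 0    1  -3  |     -1 ]
  [ 0  2/3  -1  |   -5/3 ]
Subtract 2/3 times r2 from r3.
  [ 1  5/6  -1  |  -11/6 ]
  [ 0    1  -3  |     -1 ]
  [ 0    0   1  |     -1 ]
Add 3 times r3 to r2.
  [ 1  5/6  -1  |  -11/6 ]
  [ 0    1   0  |     -4 ]
  [ 0    0   1  |     -1 ]
Add r3 to r1.
  [ 1  5/6  0  |  -17/6 ]
  [ 0    1  0  |     -4 ]
  [ 0    0  1  |     -1 ]
Subtract 5/6 times r2 from r1.
  [ 1  0  0  |  1/2 ]
  [ 0  1  0  |   -4 ]
  [ 0  0  1  |   -1 ]
Reading off the last column: p = 1/2, q = -4, r = -1.

(1/2, -4, -1)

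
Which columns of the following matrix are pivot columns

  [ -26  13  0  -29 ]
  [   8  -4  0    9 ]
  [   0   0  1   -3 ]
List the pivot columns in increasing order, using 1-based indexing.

ρ1 → -1/26·ρ1
  [ 1  -1/2  0  29/26 ]
  [ 8    -4  0      9 ]
  [ 0     0  1     -3 ]
ρ2 → ρ2 − 8·ρ1
  [ 1  -1/2  0  29/26 ]
  [ 0     0  0   1/13 ]
  [ 0     0  1     -3 ]
ρ2 <-> ρ3
  [ 1  -1/2  0  29/26 ]
  [ 0     0  1     -3 ]
  [ 0     0  0   1/13 ]
ρ3 → 13·ρ3
  [ 1  -1/2  0  29/26 ]
  [ 0     0  1     -3 ]
  [ 0     0  0      1 ]
ρ2 → ρ2 + 3·ρ3
  [ 1  -1/2  0  29/26 ]
  [ 0     0  1      0 ]
  [ 0     0  0      1 ]
ρ1 → ρ1 − 29/26·ρ3
  [ 1  -1/2  0  0 ]
  [ 0     0  1  0 ]
  [ 0     0  0  1 ]
Pivot columns are the columns containing a leading 1.

1, 3, 4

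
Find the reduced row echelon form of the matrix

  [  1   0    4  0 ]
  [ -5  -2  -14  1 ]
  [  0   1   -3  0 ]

r2 -> r2 + 5·r1
r2 -> -1/2·r2
r3 -> r3 − r2
r3 -> 2·r3
r2 -> r2 + 1/2·r3

[[1, 0, 4, 0], [0, 1, -3, 0], [0, 0, 0, 1]]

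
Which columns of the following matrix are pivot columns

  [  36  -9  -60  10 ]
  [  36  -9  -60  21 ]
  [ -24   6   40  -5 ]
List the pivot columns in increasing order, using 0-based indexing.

0, 3

r1 := 1/36·r1
  [   1  -1/4  -5/3  5/18 ]
  [  36    -9   -60    21 ]
  [ -24     6    40    -5 ]
r2 := r2 − 36·r1
  [   1  -1/4  -5/3  5/18 ]
  [   0     0     0    11 ]
  [ -24     6    40    -5 ]
r3 := r3 + 24·r1
  [ 1  -1/4  -5/3  5/18 ]
  [ 0     0     0    11 ]
  [ 0     0     0   5/3 ]
r2 := 1/11·r2
  [ 1  -1/4  -5/3  5/18 ]
  [ 0     0     0     1 ]
  [ 0     0     0   5/3 ]
r3 := r3 − 5/3·r2
  [ 1  -1/4  -5/3  5/18 ]
  [ 0     0     0     1 ]
  [ 0     0     0     0 ]
r1 := r1 − 5/18·r2
  [ 1  -1/4  -5/3  0 ]
  [ 0     0     0  1 ]
  [ 0     0     0  0 ]
Pivot columns are the columns containing a leading 1.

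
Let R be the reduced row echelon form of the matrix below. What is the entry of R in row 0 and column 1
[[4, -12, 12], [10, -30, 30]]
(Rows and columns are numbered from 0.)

-3

Multiply r1 by 1/4.
  [  1   -3   3 ]
  [ 10  -30  30 ]
Subtract 10 times r1 from r2.
  [ 1  -3  3 ]
  [ 0   0  0 ]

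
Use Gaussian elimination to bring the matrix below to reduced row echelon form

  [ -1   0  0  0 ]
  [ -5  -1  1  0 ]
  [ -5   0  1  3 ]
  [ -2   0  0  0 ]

[[1, 0, 0, 0], [0, 1, 0, 3], [0, 0, 1, 3], [0, 0, 0, 0]]

R1 -> -1·R1
  [  1   0  0  0 ]
  [ -5  -1  1  0 ]
  [ -5   0  1  3 ]
  [ -2   0  0  0 ]
R2 -> R2 + 5·R1
  [  1   0  0  0 ]
  [  0  -1  1  0 ]
  [ -5   0  1  3 ]
  [ -2   0  0  0 ]
R3 -> R3 + 5·R1
  [  1   0  0  0 ]
  [  0  -1  1  0 ]
  [  0   0  1  3 ]
  [ -2   0  0  0 ]
R4 -> R4 + 2·R1
  [ 1   0  0  0 ]
  [ 0  -1  1  0 ]
  [ 0   0  1  3 ]
  [ 0   0  0  0 ]
R2 -> -1·R2
  [ 1  0   0  0 ]
  [ 0  1  -1  0 ]
  [ 0  0   1  3 ]
  [ 0  0   0  0 ]
R2 -> R2 + R3
  [ 1  0  0  0 ]
  [ 0  1  0  3 ]
  [ 0  0  1  3 ]
  [ 0  0  0  0 ]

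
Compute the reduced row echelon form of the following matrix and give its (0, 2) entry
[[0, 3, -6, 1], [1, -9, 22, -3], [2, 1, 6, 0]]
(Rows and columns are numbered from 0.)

R1 <=> R2
  [ 1  -9  22  -3 ]
  [ 0   3  -6   1 ]
  [ 2   1   6   0 ]
R3 -> R3 − 2·R1
  [ 1  -9   22  -3 ]
  [ 0   3   -6   1 ]
  [ 0  19  -38   6 ]
R2 -> 1/3·R2
  [ 1  -9   22   -3 ]
  [ 0   1   -2  1/3 ]
  [ 0  19  -38    6 ]
R3 -> R3 − 19·R2
  [ 1  -9  22    -3 ]
  [ 0   1  -2   1/3 ]
  [ 0   0   0  -1/3 ]
R3 -> -3·R3
  [ 1  -9  22   -3 ]
  [ 0   1  -2  1/3 ]
  [ 0   0   0    1 ]
R2 -> R2 − 1/3·R3
  [ 1  -9  22  -3 ]
  [ 0   1  -2   0 ]
  [ 0   0   0   1 ]
R1 -> R1 + 3·R3
  [ 1  -9  22  0 ]
  [ 0   1  -2  0 ]
  [ 0   0   0  1 ]
R1 -> R1 + 9·R2
  [ 1  0   4  0 ]
  [ 0  1  -2  0 ]
  [ 0  0   0  1 ]

4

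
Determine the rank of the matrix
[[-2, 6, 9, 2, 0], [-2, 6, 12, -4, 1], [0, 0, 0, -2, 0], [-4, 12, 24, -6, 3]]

rank = 4

r1 -> -1/2·r1
  [  1  -3  -9/2  -1  0 ]
  [ -2   6    12  -4  1 ]
  [  0   0     0  -2  0 ]
  [ -4  12    24  -6  3 ]
r2 -> r2 + 2·r1
  [  1  -3  -9/2  -1  0 ]
  [  0   0     3  -6  1 ]
  [  0   0     0  -2  0 ]
  [ -4  12    24  -6  3 ]
r4 -> r4 + 4·r1
  [ 1  -3  -9/2   -1  0 ]
  [ 0   0     3   -6  1 ]
  [ 0   0     0   -2  0 ]
  [ 0   0     6  -10  3 ]
r2 -> 1/3·r2
  [ 1  -3  -9/2   -1    0 ]
  [ 0   0     1   -2  1/3 ]
  [ 0   0     0   -2    0 ]
  [ 0   0     6  -10    3 ]
r4 -> r4 − 6·r2
  [ 1  -3  -9/2  -1    0 ]
  [ 0   0     1  -2  1/3 ]
  [ 0   0     0  -2    0 ]
  [ 0   0     0   2    1 ]
r3 -> -1/2·r3
  [ 1  -3  -9/2  -1    0 ]
  [ 0   0     1  -2  1/3 ]
  [ 0   0     0   1    0 ]
  [ 0   0     0   2    1 ]
r4 -> r4 − 2·r3
  [ 1  -3  -9/2  -1    0 ]
  [ 0   0     1  -2  1/3 ]
  [ 0   0     0   1    0 ]
  [ 0   0     0   0    1 ]
r2 -> r2 − 1/3·r4
  [ 1  -3  -9/2  -1  0 ]
  [ 0   0     1  -2  0 ]
  [ 0   0     0   1  0 ]
  [ 0   0     0   0  1 ]
r2 -> r2 + 2·r3
  [ 1  -3  -9/2  -1  0 ]
  [ 0   0     1   0  0 ]
  [ 0   0     0   1  0 ]
  [ 0   0     0   0  1 ]
r1 -> r1 + r3
  [ 1  -3  -9/2  0  0 ]
  [ 0   0     1  0  0 ]
  [ 0   0     0  1  0 ]
  [ 0   0     0  0  1 ]
r1 -> r1 + 9/2·r2
  [ 1  -3  0  0  0 ]
  [ 0   0  1  0  0 ]
  [ 0   0  0  1  0 ]
  [ 0   0  0  0  1 ]
The reduced form has 4 nonzero rows.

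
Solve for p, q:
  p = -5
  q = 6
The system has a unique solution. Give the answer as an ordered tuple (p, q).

Form the augmented matrix and row-reduce:
  [ 1  0  |  -5 ]
  [ 0  1  |   6 ]
Reading off the last column: p = -5, q = 6.

(-5, 6)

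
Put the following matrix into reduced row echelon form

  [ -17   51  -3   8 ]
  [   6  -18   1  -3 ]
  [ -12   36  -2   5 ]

[[1, -3, 0, 0], [0, 0, 1, 0], [0, 0, 0, 1]]

R1 → -1/17·R1
  [   1   -3  3/17  -8/17 ]
  [   6  -18     1     -3 ]
  [ -12   36    -2      5 ]
R2 → R2 − 6·R1
  [   1  -3   3/17  -8/17 ]
  [   0   0  -1/17  -3/17 ]
  [ -12  36     -2      5 ]
R3 → R3 + 12·R1
  [ 1  -3   3/17   -8/17 ]
  [ 0   0  -1/17   -3/17 ]
  [ 0   0   2/17  -11/17 ]
R2 → -17·R2
  [ 1  -3  3/17   -8/17 ]
  [ 0   0     1       3 ]
  [ 0   0  2/17  -11/17 ]
R3 → R3 − 2/17·R2
  [ 1  -3  3/17  -8/17 ]
  [ 0   0     1      3 ]
  [ 0   0     0     -1 ]
R3 → -1·R3
  [ 1  -3  3/17  -8/17 ]
  [ 0   0     1      3 ]
  [ 0   0     0      1 ]
R2 → R2 − 3·R3
  [ 1  -3  3/17  -8/17 ]
  [ 0   0     1      0 ]
  [ 0   0     0      1 ]
R1 → R1 + 8/17·R3
  [ 1  -3  3/17  0 ]
  [ 0   0     1  0 ]
  [ 0   0     0  1 ]
R1 → R1 − 3/17·R2
  [ 1  -3  0  0 ]
  [ 0   0  1  0 ]
  [ 0   0  0  1 ]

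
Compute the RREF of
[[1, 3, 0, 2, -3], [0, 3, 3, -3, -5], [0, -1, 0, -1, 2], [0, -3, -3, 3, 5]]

[[1, 0, 0, -1, 3], [0, 1, 0, 1, -2], [0, 0, 1, -2, 1/3], [0, 0, 0, 0, 0]]

Multiply R2 by 1/3.
  [ 1   3   0   2    -3 ]
  [ 0   1   1  -1  -5/3 ]
  [ 0  -1   0  -1     2 ]
  [ 0  -3  -3   3     5 ]
Add R2 to R3.
  [ 1   3   0   2    -3 ]
  [ 0   1   1  -1  -5/3 ]
  [ 0   0   1  -2   1/3 ]
  [ 0  -3  -3   3     5 ]
Add 3 times R2 to R4.
  [ 1  3  0   2    -3 ]
  [ 0  1  1  -1  -5/3 ]
  [ 0  0  1  -2   1/3 ]
  [ 0  0  0   0     0 ]
Subtract R3 from R2.
  [ 1  3  0   2   -3 ]
  [ 0  1  0   1   -2 ]
  [ 0  0  1  -2  1/3 ]
  [ 0  0  0   0    0 ]
Subtract 3 times R2 from R1.
  [ 1  0  0  -1    3 ]
  [ 0  1  0   1   -2 ]
  [ 0  0  1  -2  1/3 ]
  [ 0  0  0   0    0 ]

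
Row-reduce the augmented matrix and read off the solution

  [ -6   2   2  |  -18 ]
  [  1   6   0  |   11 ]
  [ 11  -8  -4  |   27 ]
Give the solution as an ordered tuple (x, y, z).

(5, 1, 5)

r1 -> -1/6·r1
r2 -> r2 − r1
r3 -> r3 − 11·r1
r2 -> 3/19·r2
r3 -> r3 + 13/3·r2
r3 -> -19/2·r3
r2 -> r2 − 1/19·r3
r1 -> r1 + 1/3·r3
r1 -> r1 + 1/3·r2
Reading off the last column: x = 5, y = 1, z = 5.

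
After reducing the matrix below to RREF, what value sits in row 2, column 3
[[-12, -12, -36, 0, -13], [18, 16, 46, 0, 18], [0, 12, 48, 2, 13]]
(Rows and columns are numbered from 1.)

4

R1 → -1/12·R1
  [  1   1   3  0  13/12 ]
  [ 18  16  46  0     18 ]
  [  0  12  48  2     13 ]
R2 → R2 − 18·R1
  [ 1   1   3  0  13/12 ]
  [ 0  -2  -8  0   -3/2 ]
  [ 0  12  48  2     13 ]
R2 → -1/2·R2
  [ 1   1   3  0  13/12 ]
  [ 0   1   4  0    3/4 ]
  [ 0  12  48  2     13 ]
R3 → R3 − 12·R2
  [ 1  1  3  0  13/12 ]
  [ 0  1  4  0    3/4 ]
  [ 0  0  0  2      4 ]
R3 → 1/2·R3
  [ 1  1  3  0  13/12 ]
  [ 0  1  4  0    3/4 ]
  [ 0  0  0  1      2 ]
R1 → R1 − R2
  [ 1  0  -1  0  1/3 ]
  [ 0  1   4  0  3/4 ]
  [ 0  0   0  1    2 ]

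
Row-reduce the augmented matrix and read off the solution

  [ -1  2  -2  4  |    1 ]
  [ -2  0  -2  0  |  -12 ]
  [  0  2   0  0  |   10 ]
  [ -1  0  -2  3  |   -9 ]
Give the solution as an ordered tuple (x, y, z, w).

(3, 5, 3, 0)

r1 ← -1·r1
  [  1  -2   2  -4  |   -1 ]
  [ -2   0  -2   0  |  -12 ]
  [  0   2   0   0  |   10 ]
  [ -1   0  -2   3  |   -9 ]
r2 ← r2 + 2·r1
  [  1  -2   2  -4  |   -1 ]
  [  0  -4   2  -8  |  -14 ]
  [  0   2   0   0  |   10 ]
  [ -1   0  -2   3  |   -9 ]
r4 ← r4 + r1
  [ 1  -2  2  -4  |   -1 ]
  [ 0  -4  2  -8  |  -14 ]
  [ 0   2  0   0  |   10 ]
  [ 0  -2  0  -1  |  -10 ]
r2 ← -1/4·r2
  [ 1  -2     2  -4  |   -1 ]
  [ 0   1  -1/2   2  |  7/2 ]
  [ 0   2     0   0  |   10 ]
  [ 0  -2     0  -1  |  -10 ]
r3 ← r3 − 2·r2
  [ 1  -2     2  -4  |   -1 ]
  [ 0   1  -1/2   2  |  7/2 ]
  [ 0   0     1  -4  |    3 ]
  [ 0  -2     0  -1  |  -10 ]
r4 ← r4 + 2·r2
  [ 1  -2     2  -4  |   -1 ]
  [ 0   1  -1/2   2  |  7/2 ]
  [ 0   0     1  -4  |    3 ]
  [ 0   0    -1   3  |   -3 ]
r4 ← r4 + r3
  [ 1  -2     2  -4  |   -1 ]
  [ 0   1  -1/2   2  |  7/2 ]
  [ 0   0     1  -4  |    3 ]
  [ 0   0     0  -1  |    0 ]
r4 ← -1·r4
  [ 1  -2     2  -4  |   -1 ]
  [ 0   1  -1/2   2  |  7/2 ]
  [ 0   0     1  -4  |    3 ]
  [ 0   0     0   1  |    0 ]
r3 ← r3 + 4·r4
  [ 1  -2     2  -4  |   -1 ]
  [ 0   1  -1/2   2  |  7/2 ]
  [ 0   0     1   0  |    3 ]
  [ 0   0     0   1  |    0 ]
r2 ← r2 − 2·r4
  [ 1  -2     2  -4  |   -1 ]
  [ 0   1  -1/2   0  |  7/2 ]
  [ 0   0     1   0  |    3 ]
  [ 0   0     0   1  |    0 ]
r1 ← r1 + 4·r4
  [ 1  -2     2  0  |   -1 ]
  [ 0   1  -1/2  0  |  7/2 ]
  [ 0   0     1  0  |    3 ]
  [ 0   0     0  1  |    0 ]
r2 ← r2 + 1/2·r3
  [ 1  -2  2  0  |  -1 ]
  [ 0   1  0  0  |   5 ]
  [ 0   0  1  0  |   3 ]
  [ 0   0  0  1  |   0 ]
r1 ← r1 − 2·r3
  [ 1  -2  0  0  |  -7 ]
  [ 0   1  0  0  |   5 ]
  [ 0   0  1  0  |   3 ]
  [ 0   0  0  1  |   0 ]
r1 ← r1 + 2·r2
  [ 1  0  0  0  |  3 ]
  [ 0  1  0  0  |  5 ]
  [ 0  0  1  0  |  3 ]
  [ 0  0  0  1  |  0 ]
Reading off the last column: x = 3, y = 5, z = 3, w = 0.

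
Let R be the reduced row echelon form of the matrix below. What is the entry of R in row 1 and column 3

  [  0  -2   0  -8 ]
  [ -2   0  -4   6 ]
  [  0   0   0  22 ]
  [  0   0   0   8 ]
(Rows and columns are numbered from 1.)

Swap r1 and r2.
  [ -2   0  -4   6 ]
  [  0  -2   0  -8 ]
  [  0   0   0  22 ]
  [  0   0   0   8 ]
Multiply r1 by -1/2.
  [ 1   0  2  -3 ]
  [ 0  -2  0  -8 ]
  [ 0   0  0  22 ]
  [ 0   0  0   8 ]
Multiply r2 by -1/2.
  [ 1  0  2  -3 ]
  [ 0  1  0   4 ]
  [ 0  0  0  22 ]
  [ 0  0  0   8 ]
Multiply r3 by 1/22.
  [ 1  0  2  -3 ]
  [ 0  1  0   4 ]
  [ 0  0  0   1 ]
  [ 0  0  0   8 ]
Subtract 8 times r3 from r4.
  [ 1  0  2  -3 ]
  [ 0  1  0   4 ]
  [ 0  0  0   1 ]
  [ 0  0  0   0 ]
Subtract 4 times r3 from r2.
  [ 1  0  2  -3 ]
  [ 0  1  0   0 ]
  [ 0  0  0   1 ]
  [ 0  0  0   0 ]
Add 3 times r3 to r1.
  [ 1  0  2  0 ]
  [ 0  1  0  0 ]
  [ 0  0  0  1 ]
  [ 0  0  0  0 ]

2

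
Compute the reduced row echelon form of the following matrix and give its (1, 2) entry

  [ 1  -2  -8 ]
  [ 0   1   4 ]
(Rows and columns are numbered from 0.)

R1 → R1 + 2·R2
  [ 1  0  0 ]
  [ 0  1  4 ]

4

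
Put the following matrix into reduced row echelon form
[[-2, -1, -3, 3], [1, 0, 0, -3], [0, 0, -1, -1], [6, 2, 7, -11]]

[[1, 0, 0, -3], [0, 1, 0, 0], [0, 0, 1, 1], [0, 0, 0, 0]]

ρ1 -> -1/2·ρ1
  [ 1  1/2  3/2  -3/2 ]
  [ 1    0    0    -3 ]
  [ 0    0   -1    -1 ]
  [ 6    2    7   -11 ]
ρ2 -> ρ2 − ρ1
  [ 1   1/2   3/2  -3/2 ]
  [ 0  -1/2  -3/2  -3/2 ]
  [ 0     0    -1    -1 ]
  [ 6     2     7   -11 ]
ρ4 -> ρ4 − 6·ρ1
  [ 1   1/2   3/2  -3/2 ]
  [ 0  -1/2  -3/2  -3/2 ]
  [ 0     0    -1    -1 ]
  [ 0    -1    -2    -2 ]
ρ2 -> -2·ρ2
  [ 1  1/2  3/2  -3/2 ]
  [ 0    1    3     3 ]
  [ 0    0   -1    -1 ]
  [ 0   -1   -2    -2 ]
ρ4 -> ρ4 + ρ2
  [ 1  1/2  3/2  -3/2 ]
  [ 0    1    3     3 ]
  [ 0    0   -1    -1 ]
  [ 0    0    1     1 ]
ρ3 -> -1·ρ3
  [ 1  1/2  3/2  -3/2 ]
  [ 0    1    3     3 ]
  [ 0    0    1     1 ]
  [ 0    0    1     1 ]
ρ4 -> ρ4 − ρ3
  [ 1  1/2  3/2  -3/2 ]
  [ 0    1    3     3 ]
  [ 0    0    1     1 ]
  [ 0    0    0     0 ]
ρ2 -> ρ2 − 3·ρ3
  [ 1  1/2  3/2  -3/2 ]
  [ 0    1    0     0 ]
  [ 0    0    1     1 ]
  [ 0    0    0     0 ]
ρ1 -> ρ1 − 3/2·ρ3
  [ 1  1/2  0  -3 ]
  [ 0    1  0   0 ]
  [ 0    0  1   1 ]
  [ 0    0  0   0 ]
ρ1 -> ρ1 − 1/2·ρ2
  [ 1  0  0  -3 ]
  [ 0  1  0   0 ]
  [ 0  0  1   1 ]
  [ 0  0  0   0 ]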